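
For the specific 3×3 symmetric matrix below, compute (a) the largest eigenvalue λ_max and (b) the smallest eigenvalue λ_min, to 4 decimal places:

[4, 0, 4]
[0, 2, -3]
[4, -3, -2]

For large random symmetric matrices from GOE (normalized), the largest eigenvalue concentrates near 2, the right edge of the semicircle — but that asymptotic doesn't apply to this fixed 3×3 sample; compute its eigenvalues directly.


Since M is real symmetric, all three eigenvalues are real; they are the roots of det(λI − M) = λ³ − (tr M) λ² + s λ − det M, where s is the sum of the principal 2×2 minors.
tr M = 4 + 2 + (-2) = 4.
s = (4·2 − 0²) + (4·(-2) − 4²) + (2·(-2) − (-3)²) = 8 + (-24) + (-13) = -29.
det M (expand along row 1) = 4·(-13) − 0·12 + 4·(-8) = -84.
Characteristic polynomial: λ³ − 4λ² − 29λ + 84 = 0.
Substitute λ = y + (tr M)/3 = y + 1.333333 to remove the quadratic term: y³ + p·y + q = 0 with p = s − (tr M)²/3 = -34.333333 and q = −2(tr M)³/27 + (tr M)·s/3 − det M = 40.592593.
Three real roots ⇒ use the trigonometric (Viète) form: r = 2√(−p/3) = 6.765928, φ = arccos(3q/(p·r)) = arccos(-0.524233) = 2.122611 rad.
y_k = r·cos(φ/3 − 2πk/3) for k = 0, 1, 2 gives y = 5.141868, 1.237507, -6.379375.
λ_k = y_k + 1.333333 gives λ = 6.4752, 2.5708, -5.0460 (check: the sum is 4.0000 = tr M).

Hence λ_max = 6.4752 and λ_min = -5.0460.


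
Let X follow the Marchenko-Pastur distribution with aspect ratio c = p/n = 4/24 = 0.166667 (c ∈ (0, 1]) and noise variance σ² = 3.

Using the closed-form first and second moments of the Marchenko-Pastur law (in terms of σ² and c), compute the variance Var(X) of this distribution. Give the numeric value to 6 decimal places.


Recall the MP moments m_1 = E[X] = σ² and m_2 = E[X²] = σ⁴ (1 + c).
m_1 = E[X] = σ² = 3, so m_1² = 9.
m_2 = E[X²] = σ⁴ (1 + c) = 9 · (1 + 0.166667) = 9 · 1.166667 = 10.500000.
(Note m_2 − m_1² simplifies to c · σ⁴ = 0.166667 · 9.)

Var(X) = m_2 − m_1² = 10.500000 − 9 = 1.500000.


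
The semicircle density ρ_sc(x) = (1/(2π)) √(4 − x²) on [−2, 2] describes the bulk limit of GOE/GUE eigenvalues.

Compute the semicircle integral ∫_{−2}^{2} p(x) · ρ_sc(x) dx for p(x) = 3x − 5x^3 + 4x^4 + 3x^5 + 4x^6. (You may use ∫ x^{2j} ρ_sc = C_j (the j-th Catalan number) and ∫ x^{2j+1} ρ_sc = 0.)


Write p(x) = Σ a_i x^i, split into monomials and integrate each against ρ_sc separately.
Using ∫ x^{2j} ρ_sc = C_j = (1/(j+1)) C(2j, j) (Catalan numbers) and ∫ x^{2j+1} ρ_sc = 0 (odd monomials vanish by symmetry):
  i = 1 (odd): ∫ x^1 ρ_sc = 0 (vanishes)
  i = 3 (odd): ∫ x^3 ρ_sc = 0 (vanishes)
  i = 4 (even): a_4 · C_{2} = 4 · 2 = 8
  i = 5 (odd): ∫ x^5 ρ_sc = 0 (vanishes)
  i = 6 (even): a_6 · C_{3} = 4 · 5 = 20

Summing the contributions: ∫_{−2}^{2} p(x) ρ_sc(x) dx = 8 + 20 = 28.


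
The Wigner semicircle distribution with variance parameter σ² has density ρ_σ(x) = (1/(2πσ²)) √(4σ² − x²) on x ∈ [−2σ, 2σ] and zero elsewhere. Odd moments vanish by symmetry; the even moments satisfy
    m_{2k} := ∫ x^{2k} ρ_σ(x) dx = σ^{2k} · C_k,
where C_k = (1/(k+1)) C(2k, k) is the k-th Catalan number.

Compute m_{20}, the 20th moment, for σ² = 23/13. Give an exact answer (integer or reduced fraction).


By the scaled semicircle moment identity, m_{2k} = σ^{2k} · C_k with k = 10.
C_10 = (1/(k+1)) · C(2k, k) = (1/11) · C(20, 10) = (1/11) · 184756 = 16796.
σ^{2k} = (σ²)^k = (23/13)^10 = 41426511213649/137858491849.

Therefore m_{20} = σ^{20} · C_10 = (41426511213649/137858491849) · 16796 = 53523052488034508/10604499373.


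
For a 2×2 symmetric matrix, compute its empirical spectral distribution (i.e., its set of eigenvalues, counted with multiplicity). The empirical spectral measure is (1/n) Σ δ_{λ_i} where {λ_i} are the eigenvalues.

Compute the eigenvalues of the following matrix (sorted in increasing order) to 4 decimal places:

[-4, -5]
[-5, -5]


Since M is real symmetric, both eigenvalues are real; they are the roots of det(λI − M) = λ² − (tr M) λ + det M.
tr M = -4 + (-5) = -9.
det M = (-4)·(-5) − (-5)² = 20 − 25 = -5.
Characteristic polynomial: λ² + 9λ − 5 = 0.
Discriminant Δ = (tr M)² − 4·det M = 81 − (-20) = 101; √Δ = 10.049876.
λ = (tr M ± √Δ)/2 = (-9 ± 10.049876)/2, giving (tr M − √Δ)/2 = -9.5249 and (tr M + √Δ)/2 = 0.5249.

Eigenvalues sorted in increasing order: [-9.5249, 0.5249].


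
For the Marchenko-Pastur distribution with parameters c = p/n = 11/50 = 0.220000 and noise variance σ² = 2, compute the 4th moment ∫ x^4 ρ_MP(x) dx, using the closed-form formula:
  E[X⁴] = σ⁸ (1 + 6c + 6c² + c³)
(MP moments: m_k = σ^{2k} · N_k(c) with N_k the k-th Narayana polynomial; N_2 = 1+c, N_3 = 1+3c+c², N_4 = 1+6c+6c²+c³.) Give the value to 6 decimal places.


E[X⁴] = σ⁸ (1 + 6c + 6c² + c³) (fourth MP moment). With σ² = 2 (so σ⁸ = 16) and c = 11/50 = 0.220000: E[X⁴] = 16 · (1 + 6·0.220000 + 6·(0.220000)² + (0.220000)³) = 16 · 2.621048.

So E[X^4] = 41.936768.


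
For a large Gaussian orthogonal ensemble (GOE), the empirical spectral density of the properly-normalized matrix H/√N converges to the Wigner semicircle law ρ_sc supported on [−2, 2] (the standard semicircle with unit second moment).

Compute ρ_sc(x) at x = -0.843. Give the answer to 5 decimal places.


ρ_sc(x) = (1/(2π)) √(4 − x²). With x = -0.843:
  4 − x² = 4 − (-0.843)² = 4 − 0.710649 = 3.289351.
  √(4 − x²) = 1.813657.
  1/(2π) = 0.159155.
  ρ_sc(-0.843) = 0.159155 · 1.813657 = 0.288652.

Rounded to 5 decimal places: ρ_sc(-0.843) ≈ 0.28865.


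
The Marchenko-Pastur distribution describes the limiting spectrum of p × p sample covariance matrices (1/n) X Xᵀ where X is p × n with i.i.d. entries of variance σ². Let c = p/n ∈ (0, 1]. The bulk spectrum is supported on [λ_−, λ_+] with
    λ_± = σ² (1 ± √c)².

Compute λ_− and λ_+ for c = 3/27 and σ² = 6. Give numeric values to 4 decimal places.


c = 3/27 = 0.111111; √c = 0.333333.
λ_− = σ² (1 − √c)² = 6 · (1 − 0.333333)² = 6 · (0.666667)² = 2.666667.
λ_+ = σ² (1 + √c)² = 6 · (1 + 0.333333)² = 6 · (1.333333)² = 10.666667.

Rounded to 4 decimal places: λ_− ≈ 2.6667, λ_+ ≈ 10.6667.


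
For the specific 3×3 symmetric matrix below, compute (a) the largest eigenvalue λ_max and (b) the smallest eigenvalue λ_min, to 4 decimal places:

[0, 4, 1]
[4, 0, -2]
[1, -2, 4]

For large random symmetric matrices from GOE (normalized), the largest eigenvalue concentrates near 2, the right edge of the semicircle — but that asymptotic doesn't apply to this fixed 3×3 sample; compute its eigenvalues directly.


Since M is real symmetric, all three eigenvalues are real; they are the roots of det(λI − M) = λ³ − (tr M) λ² + s λ − det M, where s is the sum of the principal 2×2 minors.
tr M = 0 + 0 + 4 = 4.
s = (0·0 − 4²) + (0·4 − 1²) + (0·4 − (-2)²) = -16 + (-1) + (-4) = -21.
det M (expand along row 1) = 0·(-4) − 4·18 + 1·(-8) = -80.
Characteristic polynomial: λ³ − 4λ² − 21λ + 80 = 0.
Substitute λ = y + (tr M)/3 = y + 1.333333 to remove the quadratic term: y³ + p·y + q = 0 with p = s − (tr M)²/3 = -26.333333 and q = −2(tr M)³/27 + (tr M)·s/3 − det M = 47.259259.
Three real roots ⇒ use the trigonometric (Viète) form: r = 2√(−p/3) = 5.925463, φ = arccos(3q/(p·r)) = arccos(-0.908615) = 2.710753 rad.
y_k = r·cos(φ/3 − 2πk/3) for k = 0, 1, 2 gives y = 3.666667, 2.197796, -5.864462.
λ_k = y_k + 1.333333 gives λ = 5.0000, 3.5311, -4.5311 (check: the sum is 4.0000 = tr M).

Hence λ_max = 5.0000 and λ_min = -4.5311.


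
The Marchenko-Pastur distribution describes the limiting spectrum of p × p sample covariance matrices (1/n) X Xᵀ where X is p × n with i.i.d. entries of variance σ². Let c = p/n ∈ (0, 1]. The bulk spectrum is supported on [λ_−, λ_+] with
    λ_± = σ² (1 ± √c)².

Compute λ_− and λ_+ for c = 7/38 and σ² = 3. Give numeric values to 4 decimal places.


c = 7/38 = 0.184211; √c = 0.429198.
λ_− = σ² (1 − √c)² = 3 · (1 − 0.429198)² = 3 · (0.570802)² = 0.977446.
λ_+ = σ² (1 + √c)² = 3 · (1 + 0.429198)² = 3 · (1.429198)² = 6.127817.

Rounded to 4 decimal places: λ_− ≈ 0.9774, λ_+ ≈ 6.1278.


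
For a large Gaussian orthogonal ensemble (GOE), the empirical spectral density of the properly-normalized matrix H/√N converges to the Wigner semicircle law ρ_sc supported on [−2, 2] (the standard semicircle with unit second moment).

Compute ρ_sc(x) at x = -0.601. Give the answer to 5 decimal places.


ρ_sc(x) = (1/(2π)) √(4 − x²). With x = -0.601:
  4 − x² = 4 − (-0.601)² = 4 − 0.361201 = 3.638799.
  √(4 − x²) = 1.907564.
  1/(2π) = 0.159155.
  ρ_sc(-0.601) = 0.159155 · 1.907564 = 0.303598.

Rounded to 5 decimal places: ρ_sc(-0.601) ≈ 0.30360.


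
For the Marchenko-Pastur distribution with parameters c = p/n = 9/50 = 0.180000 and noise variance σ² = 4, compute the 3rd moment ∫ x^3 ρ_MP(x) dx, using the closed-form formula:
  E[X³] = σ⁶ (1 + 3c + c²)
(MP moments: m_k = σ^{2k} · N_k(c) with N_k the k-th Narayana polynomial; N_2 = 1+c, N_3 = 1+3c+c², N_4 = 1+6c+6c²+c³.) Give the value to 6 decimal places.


E[X³] = σ⁶ (1 + 3c + c²) (third MP moment). With σ² = 4 (so σ⁶ = 64) and c = 9/50 = 0.180000: E[X³] = 64 · (1 + 3·0.180000 + (0.180000)²) = 64 · 1.572400.

So E[X^3] = 100.633600.


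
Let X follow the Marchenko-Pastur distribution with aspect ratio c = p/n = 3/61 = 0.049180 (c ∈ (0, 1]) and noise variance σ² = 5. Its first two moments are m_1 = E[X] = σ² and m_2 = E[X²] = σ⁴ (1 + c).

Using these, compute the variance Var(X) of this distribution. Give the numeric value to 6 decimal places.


m_1 = E[X] = σ² = 5, so m_1² = 25.
m_2 = E[X²] = σ⁴ (1 + c) = 25 · (1 + 0.049180) = 25 · 1.049180 = 26.229508.
(Note m_2 − m_1² simplifies to c · σ⁴ = 0.049180 · 25.)

Var(X) = m_2 − m_1² = 26.229508 − 25 = 1.229508.


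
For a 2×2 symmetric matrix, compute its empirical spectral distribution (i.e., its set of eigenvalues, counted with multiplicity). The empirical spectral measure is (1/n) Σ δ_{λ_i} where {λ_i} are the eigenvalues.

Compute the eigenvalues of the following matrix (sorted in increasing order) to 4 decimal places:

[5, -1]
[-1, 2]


Since M is real symmetric, both eigenvalues are real; they are the roots of det(λI − M) = λ² − (tr M) λ + det M.
tr M = 5 + 2 = 7.
det M = 5·2 − (-1)² = 10 − 1 = 9.
Characteristic polynomial: λ² − 7λ + 9 = 0.
Discriminant Δ = (tr M)² − 4·det M = 49 − 36 = 13; √Δ = 3.605551.
λ = (tr M ± √Δ)/2 = (7 ± 3.605551)/2, giving (tr M − √Δ)/2 = 1.6972 and (tr M + √Δ)/2 = 5.3028.

Eigenvalues sorted in increasing order: [1.6972, 5.3028].


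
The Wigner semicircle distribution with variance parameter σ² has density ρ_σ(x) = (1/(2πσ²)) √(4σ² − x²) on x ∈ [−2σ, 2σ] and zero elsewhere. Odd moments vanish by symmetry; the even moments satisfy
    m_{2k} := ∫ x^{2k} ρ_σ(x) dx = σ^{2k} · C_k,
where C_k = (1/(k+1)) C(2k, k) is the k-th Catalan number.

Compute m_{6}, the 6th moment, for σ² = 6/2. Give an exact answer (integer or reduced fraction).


By the scaled semicircle moment identity, m_{2k} = σ^{2k} · C_k with k = 3.
C_3 = (1/(k+1)) · C(2k, k) = (1/4) · C(6, 3) = (1/4) · 20 = 5.
σ^{2k} = (σ²)^k = (6/2)^3 = 27.

Therefore m_{6} = σ^{6} · C_3 = 27 · 5 = 135.


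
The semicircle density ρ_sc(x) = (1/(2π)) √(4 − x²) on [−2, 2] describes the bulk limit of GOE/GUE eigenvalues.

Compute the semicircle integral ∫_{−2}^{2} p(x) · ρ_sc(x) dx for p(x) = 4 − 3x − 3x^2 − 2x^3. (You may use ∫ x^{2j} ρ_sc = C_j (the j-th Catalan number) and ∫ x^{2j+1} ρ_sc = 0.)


Write p(x) = Σ a_i x^i, split into monomials and integrate each against ρ_sc separately.
Using ∫ x^{2j} ρ_sc = C_j = (1/(j+1)) C(2j, j) (Catalan numbers) and ∫ x^{2j+1} ρ_sc = 0 (odd monomials vanish by symmetry):
  i = 0 (even): a_0 · C_{0} = 4 · 1 = 4
  i = 1 (odd): ∫ x^1 ρ_sc = 0 (vanishes)
  i = 2 (even): a_2 · C_{1} = -3 · 1 = -3
  i = 3 (odd): ∫ x^3 ρ_sc = 0 (vanishes)

Summing the contributions: ∫_{−2}^{2} p(x) ρ_sc(x) dx = 4 + (-3) = 1.


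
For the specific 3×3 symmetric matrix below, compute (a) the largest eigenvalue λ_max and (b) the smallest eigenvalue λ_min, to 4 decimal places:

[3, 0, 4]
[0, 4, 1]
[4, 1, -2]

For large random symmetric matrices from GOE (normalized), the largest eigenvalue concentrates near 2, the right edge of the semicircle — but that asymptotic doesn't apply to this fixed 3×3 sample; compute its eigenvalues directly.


Since M is real symmetric, all three eigenvalues are real; they are the roots of det(λI − M) = λ³ − (tr M) λ² + s λ − det M, where s is the sum of the principal 2×2 minors.
tr M = 3 + 4 + (-2) = 5.
s = (3·4 − 0²) + (3·(-2) − 4²) + (4·(-2) − 1²) = 12 + (-22) + (-9) = -19.
det M (expand along row 1) = 3·(-9) − 0·(-4) + 4·(-16) = -91.
Characteristic polynomial: λ³ − 5λ² − 19λ + 91 = 0.
Substitute λ = y + (tr M)/3 = y + 1.666667 to remove the quadratic term: y³ + p·y + q = 0 with p = s − (tr M)²/3 = -27.333333 and q = −2(tr M)³/27 + (tr M)·s/3 − det M = 50.074074.
Three real roots ⇒ use the trigonometric (Viète) form: r = 2√(−p/3) = 6.036923, φ = arccos(3q/(p·r)) = arccos(-0.910387) = 2.715014 rad.
y_k = r·cos(φ/3 − 2πk/3) for k = 0, 1, 2 gives y = 3.728898, 2.247098, -5.975996.
λ_k = y_k + 1.666667 gives λ = 5.3956, 3.9138, -4.3093 (check: the sum is 5.0000 = tr M).

Hence λ_max = 5.3956 and λ_min = -4.3093.


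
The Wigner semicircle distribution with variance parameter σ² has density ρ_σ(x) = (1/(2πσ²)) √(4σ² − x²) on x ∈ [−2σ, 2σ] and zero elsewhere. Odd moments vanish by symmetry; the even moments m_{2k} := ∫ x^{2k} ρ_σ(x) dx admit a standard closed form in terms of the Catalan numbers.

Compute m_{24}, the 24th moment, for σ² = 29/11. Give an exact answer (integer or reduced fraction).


By the scaled semicircle moment identity, m_{2k} = σ^{2k} · C_k with k = 12.
C_12 = (1/(k+1)) · C(2k, k) = (1/13) · C(24, 12) = (1/13) · 2704156 = 208012.
σ^{2k} = (σ²)^k = (29/11)^12 = 353814783205469041/3138428376721.

Therefore m_{24} = σ^{24} · C_12 = (353814783205469041/3138428376721) · 208012 = 73597720684136026156492/3138428376721.


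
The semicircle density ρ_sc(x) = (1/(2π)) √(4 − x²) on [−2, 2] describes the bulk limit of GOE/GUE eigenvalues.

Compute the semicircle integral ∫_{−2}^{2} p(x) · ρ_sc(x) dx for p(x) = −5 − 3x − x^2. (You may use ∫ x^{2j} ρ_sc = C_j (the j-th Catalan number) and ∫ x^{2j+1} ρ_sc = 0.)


Write p(x) = Σ a_i x^i, split into monomials and integrate each against ρ_sc separately.
Using ∫ x^{2j} ρ_sc = C_j = (1/(j+1)) C(2j, j) (Catalan numbers) and ∫ x^{2j+1} ρ_sc = 0 (odd monomials vanish by symmetry):
  i = 0 (even): a_0 · C_{0} = -5 · 1 = -5
  i = 1 (odd): ∫ x^1 ρ_sc = 0 (vanishes)
  i = 2 (even): a_2 · C_{1} = -1 · 1 = -1

Summing the contributions: ∫_{−2}^{2} p(x) ρ_sc(x) dx = (-5) + (-1) = -6.


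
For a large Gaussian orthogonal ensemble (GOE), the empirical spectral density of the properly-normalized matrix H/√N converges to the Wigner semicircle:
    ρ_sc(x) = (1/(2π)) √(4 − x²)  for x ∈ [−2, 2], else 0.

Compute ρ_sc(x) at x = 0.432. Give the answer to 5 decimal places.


ρ_sc(x) = (1/(2π)) √(4 − x²). With x = 0.432:
  4 − x² = 4 − (0.432)² = 4 − 0.186624 = 3.813376.
  √(4 − x²) = 1.952787.
  1/(2π) = 0.159155.
  ρ_sc(0.432) = 0.159155 · 1.952787 = 0.310796.

Rounded to 5 decimal places: ρ_sc(0.432) ≈ 0.31080.


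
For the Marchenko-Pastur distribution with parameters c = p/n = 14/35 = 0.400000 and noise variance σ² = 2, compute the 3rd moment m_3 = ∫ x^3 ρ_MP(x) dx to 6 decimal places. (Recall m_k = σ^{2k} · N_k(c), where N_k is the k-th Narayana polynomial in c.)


E[X³] = σ⁶ (1 + 3c + c²) (third MP moment). With σ² = 2 (so σ⁶ = 8) and c = 14/35 = 0.400000: E[X³] = 8 · (1 + 3·0.400000 + (0.400000)²) = 8 · 2.360000.

So E[X^3] = 18.880000.


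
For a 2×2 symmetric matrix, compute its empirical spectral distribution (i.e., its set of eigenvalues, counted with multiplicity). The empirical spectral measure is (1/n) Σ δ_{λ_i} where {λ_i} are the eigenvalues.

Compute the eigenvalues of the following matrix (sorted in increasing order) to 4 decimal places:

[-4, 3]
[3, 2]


Since M is real symmetric, both eigenvalues are real; they are the roots of det(λI − M) = λ² − (tr M) λ + det M.
tr M = -4 + 2 = -2.
det M = (-4)·2 − 3² = -8 − 9 = -17.
Characteristic polynomial: λ² + 2λ − 17 = 0.
Discriminant Δ = (tr M)² − 4·det M = 4 − (-68) = 72; √Δ = 8.485281.
λ = (tr M ± √Δ)/2 = (-2 ± 8.485281)/2, giving (tr M − √Δ)/2 = -5.2426 and (tr M + √Δ)/2 = 3.2426.

Eigenvalues sorted in increasing order: [-5.2426, 3.2426].


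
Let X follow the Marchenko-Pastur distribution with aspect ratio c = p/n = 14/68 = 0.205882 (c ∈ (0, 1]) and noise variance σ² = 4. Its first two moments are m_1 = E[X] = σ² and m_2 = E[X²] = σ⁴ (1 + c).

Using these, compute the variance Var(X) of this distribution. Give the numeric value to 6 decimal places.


m_1 = E[X] = σ² = 4, so m_1² = 16.
m_2 = E[X²] = σ⁴ (1 + c) = 16 · (1 + 0.205882) = 16 · 1.205882 = 19.294118.
(Note m_2 − m_1² simplifies to c · σ⁴ = 0.205882 · 16.)

Var(X) = m_2 − m_1² = 19.294118 − 16 = 3.294118.


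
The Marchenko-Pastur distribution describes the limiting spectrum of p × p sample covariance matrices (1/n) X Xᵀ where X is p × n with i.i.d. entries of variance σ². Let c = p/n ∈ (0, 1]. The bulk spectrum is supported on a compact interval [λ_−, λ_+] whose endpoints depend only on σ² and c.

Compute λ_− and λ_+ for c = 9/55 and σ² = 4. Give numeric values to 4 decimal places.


c = 9/55 = 0.163636; √c = 0.404520.
λ_− = σ² (1 − √c)² = 4 · (1 − 0.404520)² = 4 · (0.595480)² = 1.418386.
λ_+ = σ² (1 + √c)² = 4 · (1 + 0.404520)² = 4 · (1.404520)² = 7.890705.

Rounded to 4 decimal places: λ_− ≈ 1.4184, λ_+ ≈ 7.8907.


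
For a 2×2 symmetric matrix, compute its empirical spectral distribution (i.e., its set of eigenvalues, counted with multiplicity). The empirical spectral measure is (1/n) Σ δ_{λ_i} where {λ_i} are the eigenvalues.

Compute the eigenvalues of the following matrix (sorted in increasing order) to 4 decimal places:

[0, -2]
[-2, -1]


Since M is real symmetric, both eigenvalues are real; they are the roots of det(λI − M) = λ² − (tr M) λ + det M.
tr M = 0 + (-1) = -1.
det M = 0·(-1) − (-2)² = 0 − 4 = -4.
Characteristic polynomial: λ² + λ − 4 = 0.
Discriminant Δ = (tr M)² − 4·det M = 1 − (-16) = 17; √Δ = 4.123106.
λ = (tr M ± √Δ)/2 = (-1 ± 4.123106)/2, giving (tr M − √Δ)/2 = -2.5616 and (tr M + √Δ)/2 = 1.5616.

Eigenvalues sorted in increasing order: [-2.5616, 1.5616].


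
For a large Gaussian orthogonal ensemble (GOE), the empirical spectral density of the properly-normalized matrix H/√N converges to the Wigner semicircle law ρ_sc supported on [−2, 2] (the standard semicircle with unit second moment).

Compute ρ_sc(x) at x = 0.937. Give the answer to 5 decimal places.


ρ_sc(x) = (1/(2π)) √(4 − x²). With x = 0.937:
  4 − x² = 4 − (0.937)² = 4 − 0.877969 = 3.122031.
  √(4 − x²) = 1.766927.
  1/(2π) = 0.159155.
  ρ_sc(0.937) = 0.159155 · 1.766927 = 0.281215.

Rounded to 5 decimal places: ρ_sc(0.937) ≈ 0.28122.


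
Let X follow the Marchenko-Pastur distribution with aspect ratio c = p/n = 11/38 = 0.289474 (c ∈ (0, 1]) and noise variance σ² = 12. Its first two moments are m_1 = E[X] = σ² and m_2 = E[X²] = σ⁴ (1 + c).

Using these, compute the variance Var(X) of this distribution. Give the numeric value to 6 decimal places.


m_1 = E[X] = σ² = 12, so m_1² = 144.
m_2 = E[X²] = σ⁴ (1 + c) = 144 · (1 + 0.289474) = 144 · 1.289474 = 185.684211.
(Note m_2 − m_1² simplifies to c · σ⁴ = 0.289474 · 144.)

Var(X) = m_2 − m_1² = 185.684211 − 144 = 41.684211.


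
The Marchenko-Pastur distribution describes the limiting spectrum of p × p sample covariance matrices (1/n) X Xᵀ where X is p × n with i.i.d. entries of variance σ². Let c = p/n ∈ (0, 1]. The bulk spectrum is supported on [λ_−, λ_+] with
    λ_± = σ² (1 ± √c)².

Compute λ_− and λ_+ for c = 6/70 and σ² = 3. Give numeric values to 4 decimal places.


c = 6/70 = 0.085714; √c = 0.292770.
λ_− = σ² (1 − √c)² = 3 · (1 − 0.292770)² = 3 · (0.707230)² = 1.500523.
λ_+ = σ² (1 + √c)² = 3 · (1 + 0.292770)² = 3 · (1.292770)² = 5.013763.

Rounded to 4 decimal places: λ_− ≈ 1.5005, λ_+ ≈ 5.0138.


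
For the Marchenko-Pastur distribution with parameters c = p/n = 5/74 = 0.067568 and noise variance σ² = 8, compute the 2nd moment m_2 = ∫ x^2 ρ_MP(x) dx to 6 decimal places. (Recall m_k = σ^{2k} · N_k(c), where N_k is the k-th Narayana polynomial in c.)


E[X²] = σ⁴ (1 + c) (second MP moment). With σ² = 8 (so σ⁴ = 64) and c = 5/74 = 0.067568: E[X²] = 64 · (1 + 0.067568) = 64 · 1.067568.

So E[X^2] = 68.324324.


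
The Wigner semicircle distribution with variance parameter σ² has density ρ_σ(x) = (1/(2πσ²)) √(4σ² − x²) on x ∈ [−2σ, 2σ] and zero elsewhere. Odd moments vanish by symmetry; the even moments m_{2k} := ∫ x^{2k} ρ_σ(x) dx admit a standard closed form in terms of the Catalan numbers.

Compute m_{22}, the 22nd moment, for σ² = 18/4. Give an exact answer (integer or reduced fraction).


By the scaled semicircle moment identity, m_{2k} = σ^{2k} · C_k with k = 11.
C_11 = (1/(k+1)) · C(2k, k) = (1/12) · C(22, 11) = (1/12) · 705432 = 58786.
σ^{2k} = (σ²)^k = (18/4)^11 = 31381059609/2048.

Therefore m_{22} = σ^{22} · C_11 = (31381059609/2048) · 58786 = 922383485087337/1024.


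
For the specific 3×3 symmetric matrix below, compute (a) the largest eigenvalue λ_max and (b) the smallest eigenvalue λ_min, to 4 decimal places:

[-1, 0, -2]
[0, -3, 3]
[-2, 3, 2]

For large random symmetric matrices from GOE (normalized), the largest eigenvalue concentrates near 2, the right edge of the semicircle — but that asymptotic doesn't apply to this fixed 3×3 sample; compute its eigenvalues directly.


Since M is real symmetric, all three eigenvalues are real; they are the roots of det(λI − M) = λ³ − (tr M) λ² + s λ − det M, where s is the sum of the principal 2×2 minors.
tr M = -1 + (-3) + 2 = -2.
s = ((-1)·(-3) − 0²) + ((-1)·2 − (-2)²) + ((-3)·2 − 3²) = 3 + (-6) + (-15) = -18.
det M (expand along row 1) = (-1)·(-15) − 0·6 + (-2)·(-6) = 27.
Characteristic polynomial: λ³ + 2λ² − 18λ − 27 = 0.
Substitute λ = y + (tr M)/3 = y − 0.666667 to remove the quadratic term: y³ + p·y + q = 0 with p = s − (tr M)²/3 = -19.333333 and q = −2(tr M)³/27 + (tr M)·s/3 − det M = -14.407407.
Three real roots ⇒ use the trigonometric (Viète) form: r = 2√(−p/3) = 5.077182, φ = arccos(3q/(p·r)) = arccos(0.440329) = 1.114831 rad.
y_k = r·cos(φ/3 − 2πk/3) for k = 0, 1, 2 gives y = 4.730633, -0.768706, -3.961927.
λ_k = y_k − 0.666667 gives λ = 4.0640, -1.4354, -4.6286 (check: the sum is -2.0000 = tr M).

Hence λ_max = 4.0640 and λ_min = -4.6286.


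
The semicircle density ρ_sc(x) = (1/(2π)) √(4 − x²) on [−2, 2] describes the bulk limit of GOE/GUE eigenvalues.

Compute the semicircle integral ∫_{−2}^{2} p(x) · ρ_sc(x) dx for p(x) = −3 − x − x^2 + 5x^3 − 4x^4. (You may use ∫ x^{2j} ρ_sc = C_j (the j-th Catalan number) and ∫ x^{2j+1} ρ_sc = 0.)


Write p(x) = Σ a_i x^i, split into monomials and integrate each against ρ_sc separately.
Using ∫ x^{2j} ρ_sc = C_j = (1/(j+1)) C(2j, j) (Catalan numbers) and ∫ x^{2j+1} ρ_sc = 0 (odd monomials vanish by symmetry):
  i = 0 (even): a_0 · C_{0} = -3 · 1 = -3
  i = 1 (odd): ∫ x^1 ρ_sc = 0 (vanishes)
  i = 2 (even): a_2 · C_{1} = -1 · 1 = -1
  i = 3 (odd): ∫ x^3 ρ_sc = 0 (vanishes)
  i = 4 (even): a_4 · C_{2} = -4 · 2 = -8

Summing the contributions: ∫_{−2}^{2} p(x) ρ_sc(x) dx = (-3) + (-1) + (-8) = -12.


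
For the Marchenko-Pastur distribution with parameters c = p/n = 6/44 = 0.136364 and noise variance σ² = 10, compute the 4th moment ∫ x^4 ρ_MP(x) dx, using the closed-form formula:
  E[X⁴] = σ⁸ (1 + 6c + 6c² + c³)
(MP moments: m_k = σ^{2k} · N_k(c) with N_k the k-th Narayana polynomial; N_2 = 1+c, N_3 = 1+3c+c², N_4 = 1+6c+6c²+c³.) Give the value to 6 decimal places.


E[X⁴] = σ⁸ (1 + 6c + 6c² + c³) (fourth MP moment). With σ² = 10 (so σ⁸ = 10000) and c = 6/44 = 0.136364: E[X⁴] = 10000 · (1 + 6·0.136364 + 6·(0.136364)² + (0.136364)³) = 10000 · 1.932288.

So E[X^4] = 19322.877536.


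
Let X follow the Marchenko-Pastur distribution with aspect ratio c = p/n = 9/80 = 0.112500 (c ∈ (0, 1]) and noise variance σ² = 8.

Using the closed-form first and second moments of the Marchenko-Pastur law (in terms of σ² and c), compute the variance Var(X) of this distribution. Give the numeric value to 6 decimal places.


Recall the MP moments m_1 = E[X] = σ² and m_2 = E[X²] = σ⁴ (1 + c).
m_1 = E[X] = σ² = 8, so m_1² = 64.
m_2 = E[X²] = σ⁴ (1 + c) = 64 · (1 + 0.112500) = 64 · 1.112500 = 71.200000.
(Note m_2 − m_1² simplifies to c · σ⁴ = 0.112500 · 64.)

Var(X) = m_2 − m_1² = 71.200000 − 64 = 7.200000.


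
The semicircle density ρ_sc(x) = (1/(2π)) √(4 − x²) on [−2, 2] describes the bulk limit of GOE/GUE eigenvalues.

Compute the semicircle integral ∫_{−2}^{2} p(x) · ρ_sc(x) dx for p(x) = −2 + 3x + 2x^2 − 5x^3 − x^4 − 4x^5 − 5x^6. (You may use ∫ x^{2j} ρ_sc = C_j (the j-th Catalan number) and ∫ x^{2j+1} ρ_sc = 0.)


Write p(x) = Σ a_i x^i, split into monomials and integrate each against ρ_sc separately.
Using ∫ x^{2j} ρ_sc = C_j = (1/(j+1)) C(2j, j) (Catalan numbers) and ∫ x^{2j+1} ρ_sc = 0 (odd monomials vanish by symmetry):
  i = 0 (even): a_0 · C_{0} = -2 · 1 = -2
  i = 1 (odd): ∫ x^1 ρ_sc = 0 (vanishes)
  i = 2 (even): a_2 · C_{1} = 2 · 1 = 2
  i = 3 (odd): ∫ x^3 ρ_sc = 0 (vanishes)
  i = 4 (even): a_4 · C_{2} = -1 · 2 = -2
  i = 5 (odd): ∫ x^5 ρ_sc = 0 (vanishes)
  i = 6 (even): a_6 · C_{3} = -5 · 5 = -25

Summing the contributions: ∫_{−2}^{2} p(x) ρ_sc(x) dx = (-2) + 2 + (-2) + (-25) = -27.


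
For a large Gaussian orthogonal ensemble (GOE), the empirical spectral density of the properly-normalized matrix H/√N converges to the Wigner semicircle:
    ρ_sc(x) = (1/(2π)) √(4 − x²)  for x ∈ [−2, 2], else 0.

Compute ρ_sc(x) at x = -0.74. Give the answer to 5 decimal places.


ρ_sc(x) = (1/(2π)) √(4 − x²). With x = -0.74:
  4 − x² = 4 − (-0.74)² = 4 − 0.547600 = 3.452400.
  √(4 − x²) = 1.858064.
  1/(2π) = 0.159155.
  ρ_sc(-0.74) = 0.159155 · 1.858064 = 0.295720.

Rounded to 5 decimal places: ρ_sc(-0.74) ≈ 0.29572.


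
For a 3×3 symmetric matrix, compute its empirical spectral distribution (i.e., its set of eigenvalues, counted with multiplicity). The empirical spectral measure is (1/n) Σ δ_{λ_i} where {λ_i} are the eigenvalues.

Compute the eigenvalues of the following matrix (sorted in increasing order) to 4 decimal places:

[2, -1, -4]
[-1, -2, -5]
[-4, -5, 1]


Since M is real symmetric, all three eigenvalues are real; they are the roots of det(λI − M) = λ³ − (tr M) λ² + s λ − det M, where s is the sum of the principal 2×2 minors.
tr M = 2 + (-2) + 1 = 1.
s = (2·(-2) − (-1)²) + (2·1 − (-4)²) + ((-2)·1 − (-5)²) = -5 + (-14) + (-27) = -46.
det M (expand along row 1) = 2·(-27) − (-1)·(-21) + (-4)·(-3) = -63.
Characteristic polynomial: λ³ − λ² − 46λ + 63 = 0.
Substitute λ = y + (tr M)/3 = y + 0.333333 to remove the quadratic term: y³ + p·y + q = 0 with p = s − (tr M)²/3 = -46.333333 and q = −2(tr M)³/27 + (tr M)·s/3 − det M = 47.592593.
Three real roots ⇒ use the trigonometric (Viète) form: r = 2√(−p/3) = 7.859884, φ = arccos(3q/(p·r)) = arccos(-0.392059) = 1.973665 rad.
y_k = r·cos(φ/3 − 2πk/3) for k = 0, 1, 2 gives y = 6.219410, 1.052330, -7.271740.
λ_k = y_k + 0.333333 gives λ = 6.5527, 1.3857, -6.9384 (check: the sum is 1.0000 = tr M).

Eigenvalues sorted in increasing order: [-6.9384, 1.3857, 6.5527].


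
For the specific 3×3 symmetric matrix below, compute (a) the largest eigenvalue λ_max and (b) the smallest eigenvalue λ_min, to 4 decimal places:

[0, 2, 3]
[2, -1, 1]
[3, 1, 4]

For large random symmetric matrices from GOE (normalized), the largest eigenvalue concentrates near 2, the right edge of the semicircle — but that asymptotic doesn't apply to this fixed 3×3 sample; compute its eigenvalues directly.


Since M is real symmetric, all three eigenvalues are real; they are the roots of det(λI − M) = λ³ − (tr M) λ² + s λ − det M, where s is the sum of the principal 2×2 minors.
tr M = 0 + (-1) + 4 = 3.
s = (0·(-1) − 2²) + (0·4 − 3²) + ((-1)·4 − 1²) = -4 + (-9) + (-5) = -18.
det M (expand along row 1) = 0·(-5) − 2·5 + 3·5 = 5.
Characteristic polynomial: λ³ − 3λ² − 18λ − 5 = 0.
Substitute λ = y + (tr M)/3 = y + 1.000000 to remove the quadratic term: y³ + p·y + q = 0 with p = s − (tr M)²/3 = -21.000000 and q = −2(tr M)³/27 + (tr M)·s/3 − det M = -25.000000.
Three real roots ⇒ use the trigonometric (Viète) form: r = 2√(−p/3) = 5.291503, φ = arccos(3q/(p·r)) = arccos(0.674937) = 0.829918 rad.
y_k = r·cos(φ/3 − 2πk/3) for k = 0, 1, 2 gives y = 5.090313, -1.293544, -3.796769.
λ_k = y_k + 1.000000 gives λ = 6.0903, -0.2935, -2.7968 (check: the sum is 3.0000 = tr M).

Hence λ_max = 6.0903 and λ_min = -2.7968.


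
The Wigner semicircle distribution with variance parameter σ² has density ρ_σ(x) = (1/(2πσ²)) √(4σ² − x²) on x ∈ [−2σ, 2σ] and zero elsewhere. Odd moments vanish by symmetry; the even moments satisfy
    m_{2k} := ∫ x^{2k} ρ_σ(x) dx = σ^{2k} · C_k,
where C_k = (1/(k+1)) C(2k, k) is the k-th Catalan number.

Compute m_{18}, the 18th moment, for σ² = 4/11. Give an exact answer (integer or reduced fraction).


By the scaled semicircle moment identity, m_{2k} = σ^{2k} · C_k with k = 9.
C_9 = (1/(k+1)) · C(2k, k) = (1/10) · C(18, 9) = (1/10) · 48620 = 4862.
σ^{2k} = (σ²)^k = (4/11)^9 = 262144/2357947691.

Therefore m_{18} = σ^{18} · C_9 = (262144/2357947691) · 4862 = 115867648/214358881.


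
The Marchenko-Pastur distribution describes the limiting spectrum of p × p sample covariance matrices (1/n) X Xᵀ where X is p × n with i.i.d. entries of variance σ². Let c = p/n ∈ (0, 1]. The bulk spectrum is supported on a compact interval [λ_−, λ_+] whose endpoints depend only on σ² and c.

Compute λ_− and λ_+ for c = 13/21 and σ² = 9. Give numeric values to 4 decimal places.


c = 13/21 = 0.619048; √c = 0.786796.
λ_− = σ² (1 − √c)² = 9 · (1 − 0.786796)² = 9 · (0.213204)² = 0.409104.
λ_+ = σ² (1 + √c)² = 9 · (1 + 0.786796)² = 9 · (1.786796)² = 28.733753.

Rounded to 4 decimal places: λ_− ≈ 0.4091, λ_+ ≈ 28.7338.


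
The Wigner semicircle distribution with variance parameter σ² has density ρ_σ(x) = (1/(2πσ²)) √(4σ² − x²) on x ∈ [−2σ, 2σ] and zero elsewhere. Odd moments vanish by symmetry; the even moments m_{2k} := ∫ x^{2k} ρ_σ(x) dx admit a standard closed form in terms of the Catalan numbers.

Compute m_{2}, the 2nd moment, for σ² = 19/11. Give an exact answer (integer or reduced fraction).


By the scaled semicircle moment identity, m_{2k} = σ^{2k} · C_k with k = 1.
C_1 = (1/(k+1)) · C(2k, k) = (1/2) · C(2, 1) = (1/2) · 2 = 1.
σ^{2k} = (σ²)^k = (19/11)^1 = 19/11.

Therefore m_{2} = σ^{2} · C_1 = (19/11) · 1 = 19/11.


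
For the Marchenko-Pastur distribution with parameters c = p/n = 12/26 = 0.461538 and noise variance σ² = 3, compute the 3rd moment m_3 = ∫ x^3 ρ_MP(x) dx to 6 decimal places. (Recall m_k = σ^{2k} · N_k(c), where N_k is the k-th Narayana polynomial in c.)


E[X³] = σ⁶ (1 + 3c + c²) (third MP moment). With σ² = 3 (so σ⁶ = 27) and c = 12/26 = 0.461538: E[X³] = 27 · (1 + 3·0.461538 + (0.461538)²) = 27 · 2.597633.

So E[X^3] = 70.136095.


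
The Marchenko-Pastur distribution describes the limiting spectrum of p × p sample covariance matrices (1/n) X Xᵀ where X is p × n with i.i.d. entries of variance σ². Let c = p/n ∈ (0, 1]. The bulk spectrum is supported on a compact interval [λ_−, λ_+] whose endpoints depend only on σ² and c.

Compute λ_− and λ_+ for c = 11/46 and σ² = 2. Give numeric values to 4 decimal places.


c = 11/46 = 0.239130; √c = 0.489010.
λ_− = σ² (1 − √c)² = 2 · (1 − 0.489010)² = 2 · (0.510990)² = 0.522222.
λ_+ = σ² (1 + √c)² = 2 · (1 + 0.489010)² = 2 · (1.489010)² = 4.434299.

Rounded to 4 decimal places: λ_− ≈ 0.5222, λ_+ ≈ 4.4343.


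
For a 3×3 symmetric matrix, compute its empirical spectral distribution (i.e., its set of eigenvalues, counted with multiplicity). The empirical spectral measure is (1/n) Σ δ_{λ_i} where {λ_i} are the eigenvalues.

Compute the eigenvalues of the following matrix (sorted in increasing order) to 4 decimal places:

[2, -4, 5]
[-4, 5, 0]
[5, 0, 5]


Since M is real symmetric, all three eigenvalues are real; they are the roots of det(λI − M) = λ³ − (tr M) λ² + s λ − det M, where s is the sum of the principal 2×2 minors.
tr M = 2 + 5 + 5 = 12.
s = (2·5 − (-4)²) + (2·5 − 5²) + (5·5 − 0²) = -6 + (-15) + 25 = 4.
det M (expand along row 1) = 2·25 − (-4)·(-20) + 5·(-25) = -155.
Characteristic polynomial: λ³ − 12λ² + 4λ + 155 = 0.
Substitute λ = y + (tr M)/3 = y + 4.000000 to remove the quadratic term: y³ + p·y + q = 0 with p = s − (tr M)²/3 = -44.000000 and q = −2(tr M)³/27 + (tr M)·s/3 − det M = 43.000000.
Three real roots ⇒ use the trigonometric (Viète) form: r = 2√(−p/3) = 7.659417, φ = arccos(3q/(p·r)) = arccos(-0.382773) = 1.963592 rad.
y_k = r·cos(φ/3 − 2πk/3) for k = 0, 1, 2 gives y = 6.076473, 1.000000, -7.076473.
λ_k = y_k + 4.000000 gives λ = 10.0765, 5.0000, -3.0765 (check: the sum is 12.0000 = tr M).

Eigenvalues sorted in increasing order: [-3.0765, 5.0000, 10.0765].


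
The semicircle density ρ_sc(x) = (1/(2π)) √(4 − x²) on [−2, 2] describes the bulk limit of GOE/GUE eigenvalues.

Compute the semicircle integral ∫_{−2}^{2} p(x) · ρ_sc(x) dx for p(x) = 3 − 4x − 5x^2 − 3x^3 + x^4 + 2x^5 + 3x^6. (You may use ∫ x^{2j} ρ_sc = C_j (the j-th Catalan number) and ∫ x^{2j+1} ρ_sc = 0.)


Write p(x) = Σ a_i x^i, split into monomials and integrate each against ρ_sc separately.
Using ∫ x^{2j} ρ_sc = C_j = (1/(j+1)) C(2j, j) (Catalan numbers) and ∫ x^{2j+1} ρ_sc = 0 (odd monomials vanish by symmetry):
  i = 0 (even): a_0 · C_{0} = 3 · 1 = 3
  i = 1 (odd): ∫ x^1 ρ_sc = 0 (vanishes)
  i = 2 (even): a_2 · C_{1} = -5 · 1 = -5
  i = 3 (odd): ∫ x^3 ρ_sc = 0 (vanishes)
  i = 4 (even): a_4 · C_{2} = 1 · 2 = 2
  i = 5 (odd): ∫ x^5 ρ_sc = 0 (vanishes)
  i = 6 (even): a_6 · C_{3} = 3 · 5 = 15

Summing the contributions: ∫_{−2}^{2} p(x) ρ_sc(x) dx = 3 + (-5) + 2 + 15 = 15.


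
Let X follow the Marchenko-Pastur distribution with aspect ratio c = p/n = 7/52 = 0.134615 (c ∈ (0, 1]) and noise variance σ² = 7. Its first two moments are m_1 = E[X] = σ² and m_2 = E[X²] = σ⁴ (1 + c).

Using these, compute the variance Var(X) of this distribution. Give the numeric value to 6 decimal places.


m_1 = E[X] = σ² = 7, so m_1² = 49.
m_2 = E[X²] = σ⁴ (1 + c) = 49 · (1 + 0.134615) = 49 · 1.134615 = 55.596154.
(Note m_2 − m_1² simplifies to c · σ⁴ = 0.134615 · 49.)

Var(X) = m_2 − m_1² = 55.596154 − 49 = 6.596154.


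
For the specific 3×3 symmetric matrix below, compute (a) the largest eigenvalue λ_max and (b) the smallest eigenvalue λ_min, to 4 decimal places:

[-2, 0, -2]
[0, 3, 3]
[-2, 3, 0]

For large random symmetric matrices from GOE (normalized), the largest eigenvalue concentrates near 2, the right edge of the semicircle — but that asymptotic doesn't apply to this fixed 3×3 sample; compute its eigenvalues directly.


Since M is real symmetric, all three eigenvalues are real; they are the roots of det(λI − M) = λ³ − (tr M) λ² + s λ − det M, where s is the sum of the principal 2×2 minors.
tr M = -2 + 3 + 0 = 1.
s = ((-2)·3 − 0²) + ((-2)·0 − (-2)²) + (3·0 − 3²) = -6 + (-4) + (-9) = -19.
det M (expand along row 1) = (-2)·(-9) − 0·6 + (-2)·6 = 6.
Characteristic polynomial: λ³ − λ² − 19λ − 6 = 0.
Substitute λ = y + (tr M)/3 = y + 0.333333 to remove the quadratic term: y³ + p·y + q = 0 with p = s − (tr M)²/3 = -19.333333 and q = −2(tr M)³/27 + (tr M)·s/3 − det M = -12.407407.
Three real roots ⇒ use the trigonometric (Viète) form: r = 2√(−p/3) = 5.077182, φ = arccos(3q/(p·r)) = arccos(0.379204) = 1.181861 rad.
y_k = r·cos(φ/3 − 2πk/3) for k = 0, 1, 2 gives y = 4.688264, -0.656390, -4.031873.
λ_k = y_k + 0.333333 gives λ = 5.0216, -0.3231, -3.6985 (check: the sum is 1.0000 = tr M).

Hence λ_max = 5.0216 and λ_min = -3.6985.


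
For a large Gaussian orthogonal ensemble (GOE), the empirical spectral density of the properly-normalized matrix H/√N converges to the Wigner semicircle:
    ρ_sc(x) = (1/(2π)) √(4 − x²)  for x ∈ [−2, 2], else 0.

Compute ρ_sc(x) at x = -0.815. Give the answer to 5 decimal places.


ρ_sc(x) = (1/(2π)) √(4 − x²). With x = -0.815:
  4 − x² = 4 − (-0.815)² = 4 − 0.664225 = 3.335775.
  √(4 − x²) = 1.826410.
  1/(2π) = 0.159155.
  ρ_sc(-0.815) = 0.159155 · 1.826410 = 0.290682.

Rounded to 5 decimal places: ρ_sc(-0.815) ≈ 0.29068.


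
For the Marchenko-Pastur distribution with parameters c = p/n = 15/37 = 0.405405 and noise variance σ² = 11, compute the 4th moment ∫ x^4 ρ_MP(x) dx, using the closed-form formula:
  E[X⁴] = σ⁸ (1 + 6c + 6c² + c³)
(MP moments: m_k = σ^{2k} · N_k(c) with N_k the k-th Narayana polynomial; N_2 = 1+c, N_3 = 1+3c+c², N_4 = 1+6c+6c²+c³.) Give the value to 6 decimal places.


E[X⁴] = σ⁸ (1 + 6c + 6c² + c³) (fourth MP moment). With σ² = 11 (so σ⁸ = 14641) and c = 15/37 = 0.405405: E[X⁴] = 14641 · (1 + 6·0.405405 + 6·(0.405405)² + (0.405405)³) = 14641 · 4.485184.

So E[X^4] = 65667.571674.


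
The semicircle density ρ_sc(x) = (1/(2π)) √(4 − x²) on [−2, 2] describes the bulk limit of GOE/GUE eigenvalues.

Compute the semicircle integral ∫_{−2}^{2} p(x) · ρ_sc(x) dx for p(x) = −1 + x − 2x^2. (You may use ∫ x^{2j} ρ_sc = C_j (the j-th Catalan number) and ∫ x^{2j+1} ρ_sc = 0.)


Write p(x) = Σ a_i x^i, split into monomials and integrate each against ρ_sc separately.
Using ∫ x^{2j} ρ_sc = C_j = (1/(j+1)) C(2j, j) (Catalan numbers) and ∫ x^{2j+1} ρ_sc = 0 (odd monomials vanish by symmetry):
  i = 0 (even): a_0 · C_{0} = -1 · 1 = -1
  i = 1 (odd): ∫ x^1 ρ_sc = 0 (vanishes)
  i = 2 (even): a_2 · C_{1} = -2 · 1 = -2

Summing the contributions: ∫_{−2}^{2} p(x) ρ_sc(x) dx = (-1) + (-2) = -3.


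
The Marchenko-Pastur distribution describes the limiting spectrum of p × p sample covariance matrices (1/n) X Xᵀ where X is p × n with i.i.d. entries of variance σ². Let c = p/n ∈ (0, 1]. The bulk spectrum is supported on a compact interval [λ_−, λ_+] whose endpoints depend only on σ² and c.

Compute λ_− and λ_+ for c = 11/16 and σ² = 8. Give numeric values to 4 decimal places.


c = 11/16 = 0.687500; √c = 0.829156.
λ_− = σ² (1 − √c)² = 8 · (1 − 0.829156)² = 8 · (0.170844)² = 0.233501.
λ_+ = σ² (1 + √c)² = 8 · (1 + 0.829156)² = 8 · (1.829156)² = 26.766499.

Rounded to 4 decimal places: λ_− ≈ 0.2335, λ_+ ≈ 26.7665.
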